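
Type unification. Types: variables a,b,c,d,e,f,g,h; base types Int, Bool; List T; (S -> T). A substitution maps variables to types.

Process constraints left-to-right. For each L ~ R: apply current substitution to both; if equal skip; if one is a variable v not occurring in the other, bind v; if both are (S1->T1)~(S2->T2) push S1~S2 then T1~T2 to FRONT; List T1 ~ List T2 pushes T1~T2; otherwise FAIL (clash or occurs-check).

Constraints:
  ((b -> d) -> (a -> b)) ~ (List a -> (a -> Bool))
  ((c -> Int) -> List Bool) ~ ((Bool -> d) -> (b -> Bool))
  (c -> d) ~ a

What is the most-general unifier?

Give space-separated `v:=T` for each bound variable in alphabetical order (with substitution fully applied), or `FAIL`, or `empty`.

Answer: FAIL

Derivation:
step 1: unify ((b -> d) -> (a -> b)) ~ (List a -> (a -> Bool))  [subst: {-} | 2 pending]
  -> decompose arrow: push (b -> d)~List a, (a -> b)~(a -> Bool)
step 2: unify (b -> d) ~ List a  [subst: {-} | 3 pending]
  clash: (b -> d) vs List a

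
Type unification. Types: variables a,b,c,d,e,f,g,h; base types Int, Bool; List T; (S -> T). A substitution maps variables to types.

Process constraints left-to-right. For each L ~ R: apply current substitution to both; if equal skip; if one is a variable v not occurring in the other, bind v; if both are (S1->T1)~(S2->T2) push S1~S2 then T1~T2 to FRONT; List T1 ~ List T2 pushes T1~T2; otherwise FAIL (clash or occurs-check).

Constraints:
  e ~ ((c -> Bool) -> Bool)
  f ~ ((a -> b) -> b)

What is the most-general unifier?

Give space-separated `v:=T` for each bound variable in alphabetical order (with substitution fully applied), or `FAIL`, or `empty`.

step 1: unify e ~ ((c -> Bool) -> Bool)  [subst: {-} | 1 pending]
  bind e := ((c -> Bool) -> Bool)
step 2: unify f ~ ((a -> b) -> b)  [subst: {e:=((c -> Bool) -> Bool)} | 0 pending]
  bind f := ((a -> b) -> b)

Answer: e:=((c -> Bool) -> Bool) f:=((a -> b) -> b)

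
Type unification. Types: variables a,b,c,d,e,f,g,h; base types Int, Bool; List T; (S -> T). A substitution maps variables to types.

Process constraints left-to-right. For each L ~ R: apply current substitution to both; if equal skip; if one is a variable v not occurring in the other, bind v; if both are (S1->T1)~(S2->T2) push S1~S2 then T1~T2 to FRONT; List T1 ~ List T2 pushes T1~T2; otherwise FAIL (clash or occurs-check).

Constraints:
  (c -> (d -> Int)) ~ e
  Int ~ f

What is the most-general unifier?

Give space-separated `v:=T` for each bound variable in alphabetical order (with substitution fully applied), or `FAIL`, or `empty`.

step 1: unify (c -> (d -> Int)) ~ e  [subst: {-} | 1 pending]
  bind e := (c -> (d -> Int))
step 2: unify Int ~ f  [subst: {e:=(c -> (d -> Int))} | 0 pending]
  bind f := Int

Answer: e:=(c -> (d -> Int)) f:=Int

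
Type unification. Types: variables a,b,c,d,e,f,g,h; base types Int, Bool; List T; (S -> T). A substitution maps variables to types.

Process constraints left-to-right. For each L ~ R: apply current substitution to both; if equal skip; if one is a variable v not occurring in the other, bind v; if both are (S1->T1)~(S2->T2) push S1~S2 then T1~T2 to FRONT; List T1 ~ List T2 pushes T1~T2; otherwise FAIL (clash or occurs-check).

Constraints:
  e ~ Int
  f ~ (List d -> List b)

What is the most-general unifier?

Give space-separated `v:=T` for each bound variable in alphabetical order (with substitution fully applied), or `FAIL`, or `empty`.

step 1: unify e ~ Int  [subst: {-} | 1 pending]
  bind e := Int
step 2: unify f ~ (List d -> List b)  [subst: {e:=Int} | 0 pending]
  bind f := (List d -> List b)

Answer: e:=Int f:=(List d -> List b)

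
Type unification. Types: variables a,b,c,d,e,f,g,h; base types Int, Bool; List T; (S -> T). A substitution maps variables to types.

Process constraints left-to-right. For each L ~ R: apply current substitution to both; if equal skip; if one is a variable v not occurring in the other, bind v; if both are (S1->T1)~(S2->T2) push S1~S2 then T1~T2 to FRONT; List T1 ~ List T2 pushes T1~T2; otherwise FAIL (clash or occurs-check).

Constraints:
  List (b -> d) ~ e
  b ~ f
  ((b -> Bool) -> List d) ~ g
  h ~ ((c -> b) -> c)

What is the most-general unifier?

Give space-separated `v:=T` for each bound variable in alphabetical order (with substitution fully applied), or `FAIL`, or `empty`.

Answer: b:=f e:=List (f -> d) g:=((f -> Bool) -> List d) h:=((c -> f) -> c)

Derivation:
step 1: unify List (b -> d) ~ e  [subst: {-} | 3 pending]
  bind e := List (b -> d)
step 2: unify b ~ f  [subst: {e:=List (b -> d)} | 2 pending]
  bind b := f
step 3: unify ((f -> Bool) -> List d) ~ g  [subst: {e:=List (b -> d), b:=f} | 1 pending]
  bind g := ((f -> Bool) -> List d)
step 4: unify h ~ ((c -> f) -> c)  [subst: {e:=List (b -> d), b:=f, g:=((f -> Bool) -> List d)} | 0 pending]
  bind h := ((c -> f) -> c)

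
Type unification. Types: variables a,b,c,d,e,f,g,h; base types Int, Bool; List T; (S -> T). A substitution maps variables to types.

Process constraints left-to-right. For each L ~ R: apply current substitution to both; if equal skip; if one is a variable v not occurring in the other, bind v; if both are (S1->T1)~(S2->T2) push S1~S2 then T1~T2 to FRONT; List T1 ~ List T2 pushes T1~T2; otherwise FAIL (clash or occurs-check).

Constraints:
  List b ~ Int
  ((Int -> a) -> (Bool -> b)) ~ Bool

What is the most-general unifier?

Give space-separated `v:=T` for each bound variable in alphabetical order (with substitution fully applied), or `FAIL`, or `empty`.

Answer: FAIL

Derivation:
step 1: unify List b ~ Int  [subst: {-} | 1 pending]
  clash: List b vs Int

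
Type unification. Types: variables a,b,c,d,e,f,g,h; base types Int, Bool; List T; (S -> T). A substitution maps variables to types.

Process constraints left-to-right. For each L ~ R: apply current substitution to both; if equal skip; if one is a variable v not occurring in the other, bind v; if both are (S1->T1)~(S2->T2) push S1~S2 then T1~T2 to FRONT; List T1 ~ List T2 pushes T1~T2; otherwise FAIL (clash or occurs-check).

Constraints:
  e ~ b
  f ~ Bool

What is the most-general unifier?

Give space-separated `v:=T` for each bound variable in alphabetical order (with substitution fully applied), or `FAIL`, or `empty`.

Answer: e:=b f:=Bool

Derivation:
step 1: unify e ~ b  [subst: {-} | 1 pending]
  bind e := b
step 2: unify f ~ Bool  [subst: {e:=b} | 0 pending]
  bind f := Bool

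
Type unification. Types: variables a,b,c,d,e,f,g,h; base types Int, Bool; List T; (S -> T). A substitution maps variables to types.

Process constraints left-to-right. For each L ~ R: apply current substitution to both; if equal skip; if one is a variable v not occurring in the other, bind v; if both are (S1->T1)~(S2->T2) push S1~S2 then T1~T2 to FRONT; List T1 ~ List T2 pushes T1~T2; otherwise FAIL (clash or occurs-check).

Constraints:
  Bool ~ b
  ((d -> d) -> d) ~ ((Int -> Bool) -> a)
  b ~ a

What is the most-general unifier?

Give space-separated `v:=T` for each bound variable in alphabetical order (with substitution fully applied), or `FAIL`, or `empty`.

step 1: unify Bool ~ b  [subst: {-} | 2 pending]
  bind b := Bool
step 2: unify ((d -> d) -> d) ~ ((Int -> Bool) -> a)  [subst: {b:=Bool} | 1 pending]
  -> decompose arrow: push (d -> d)~(Int -> Bool), d~a
step 3: unify (d -> d) ~ (Int -> Bool)  [subst: {b:=Bool} | 2 pending]
  -> decompose arrow: push d~Int, d~Bool
step 4: unify d ~ Int  [subst: {b:=Bool} | 3 pending]
  bind d := Int
step 5: unify Int ~ Bool  [subst: {b:=Bool, d:=Int} | 2 pending]
  clash: Int vs Bool

Answer: FAIL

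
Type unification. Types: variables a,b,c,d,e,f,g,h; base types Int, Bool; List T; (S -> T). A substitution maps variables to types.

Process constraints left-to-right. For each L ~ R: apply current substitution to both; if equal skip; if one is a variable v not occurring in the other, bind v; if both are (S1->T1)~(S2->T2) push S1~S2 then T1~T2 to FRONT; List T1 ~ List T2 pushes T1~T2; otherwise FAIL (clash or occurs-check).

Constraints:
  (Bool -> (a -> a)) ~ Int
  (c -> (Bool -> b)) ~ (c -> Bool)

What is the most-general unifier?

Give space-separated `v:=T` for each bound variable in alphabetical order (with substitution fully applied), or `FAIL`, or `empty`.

Answer: FAIL

Derivation:
step 1: unify (Bool -> (a -> a)) ~ Int  [subst: {-} | 1 pending]
  clash: (Bool -> (a -> a)) vs Int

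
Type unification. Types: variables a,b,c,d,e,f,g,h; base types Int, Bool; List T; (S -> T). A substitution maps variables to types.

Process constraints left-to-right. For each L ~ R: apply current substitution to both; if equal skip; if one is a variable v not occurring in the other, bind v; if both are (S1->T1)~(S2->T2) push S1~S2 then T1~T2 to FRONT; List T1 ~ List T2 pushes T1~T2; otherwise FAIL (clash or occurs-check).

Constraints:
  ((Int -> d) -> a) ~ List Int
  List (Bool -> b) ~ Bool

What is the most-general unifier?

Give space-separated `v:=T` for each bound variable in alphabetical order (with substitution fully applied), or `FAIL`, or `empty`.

Answer: FAIL

Derivation:
step 1: unify ((Int -> d) -> a) ~ List Int  [subst: {-} | 1 pending]
  clash: ((Int -> d) -> a) vs List Int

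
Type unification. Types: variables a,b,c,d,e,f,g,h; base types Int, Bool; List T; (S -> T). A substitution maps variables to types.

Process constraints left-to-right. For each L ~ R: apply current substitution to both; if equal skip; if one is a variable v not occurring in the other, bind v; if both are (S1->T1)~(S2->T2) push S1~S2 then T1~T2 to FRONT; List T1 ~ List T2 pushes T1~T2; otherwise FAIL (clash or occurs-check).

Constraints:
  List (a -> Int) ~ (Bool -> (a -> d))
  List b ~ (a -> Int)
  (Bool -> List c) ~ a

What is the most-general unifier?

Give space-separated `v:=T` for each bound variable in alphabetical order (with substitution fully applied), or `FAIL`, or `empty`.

step 1: unify List (a -> Int) ~ (Bool -> (a -> d))  [subst: {-} | 2 pending]
  clash: List (a -> Int) vs (Bool -> (a -> d))

Answer: FAIL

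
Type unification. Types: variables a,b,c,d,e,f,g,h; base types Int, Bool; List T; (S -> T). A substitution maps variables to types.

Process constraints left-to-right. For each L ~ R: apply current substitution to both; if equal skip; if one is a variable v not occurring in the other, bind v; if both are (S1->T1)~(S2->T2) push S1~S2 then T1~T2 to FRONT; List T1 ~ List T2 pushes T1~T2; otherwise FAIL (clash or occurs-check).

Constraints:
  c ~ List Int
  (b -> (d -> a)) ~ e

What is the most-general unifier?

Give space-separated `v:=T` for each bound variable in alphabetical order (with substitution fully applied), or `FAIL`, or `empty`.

Answer: c:=List Int e:=(b -> (d -> a))

Derivation:
step 1: unify c ~ List Int  [subst: {-} | 1 pending]
  bind c := List Int
step 2: unify (b -> (d -> a)) ~ e  [subst: {c:=List Int} | 0 pending]
  bind e := (b -> (d -> a))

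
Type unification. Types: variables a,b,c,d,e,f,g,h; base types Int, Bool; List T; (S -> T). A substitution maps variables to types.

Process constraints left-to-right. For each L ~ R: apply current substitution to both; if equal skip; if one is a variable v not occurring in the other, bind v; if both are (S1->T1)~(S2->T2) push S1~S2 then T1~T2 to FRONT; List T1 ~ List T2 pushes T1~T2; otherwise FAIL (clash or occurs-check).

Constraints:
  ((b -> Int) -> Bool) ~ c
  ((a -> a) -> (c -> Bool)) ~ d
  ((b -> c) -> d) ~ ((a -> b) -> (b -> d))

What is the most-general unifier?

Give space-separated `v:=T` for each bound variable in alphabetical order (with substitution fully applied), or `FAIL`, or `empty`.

step 1: unify ((b -> Int) -> Bool) ~ c  [subst: {-} | 2 pending]
  bind c := ((b -> Int) -> Bool)
step 2: unify ((a -> a) -> (((b -> Int) -> Bool) -> Bool)) ~ d  [subst: {c:=((b -> Int) -> Bool)} | 1 pending]
  bind d := ((a -> a) -> (((b -> Int) -> Bool) -> Bool))
step 3: unify ((b -> ((b -> Int) -> Bool)) -> ((a -> a) -> (((b -> Int) -> Bool) -> Bool))) ~ ((a -> b) -> (b -> ((a -> a) -> (((b -> Int) -> Bool) -> Bool))))  [subst: {c:=((b -> Int) -> Bool), d:=((a -> a) -> (((b -> Int) -> Bool) -> Bool))} | 0 pending]
  -> decompose arrow: push (b -> ((b -> Int) -> Bool))~(a -> b), ((a -> a) -> (((b -> Int) -> Bool) -> Bool))~(b -> ((a -> a) -> (((b -> Int) -> Bool) -> Bool)))
step 4: unify (b -> ((b -> Int) -> Bool)) ~ (a -> b)  [subst: {c:=((b -> Int) -> Bool), d:=((a -> a) -> (((b -> Int) -> Bool) -> Bool))} | 1 pending]
  -> decompose arrow: push b~a, ((b -> Int) -> Bool)~b
step 5: unify b ~ a  [subst: {c:=((b -> Int) -> Bool), d:=((a -> a) -> (((b -> Int) -> Bool) -> Bool))} | 2 pending]
  bind b := a
step 6: unify ((a -> Int) -> Bool) ~ a  [subst: {c:=((b -> Int) -> Bool), d:=((a -> a) -> (((b -> Int) -> Bool) -> Bool)), b:=a} | 1 pending]
  occurs-check fail

Answer: FAIL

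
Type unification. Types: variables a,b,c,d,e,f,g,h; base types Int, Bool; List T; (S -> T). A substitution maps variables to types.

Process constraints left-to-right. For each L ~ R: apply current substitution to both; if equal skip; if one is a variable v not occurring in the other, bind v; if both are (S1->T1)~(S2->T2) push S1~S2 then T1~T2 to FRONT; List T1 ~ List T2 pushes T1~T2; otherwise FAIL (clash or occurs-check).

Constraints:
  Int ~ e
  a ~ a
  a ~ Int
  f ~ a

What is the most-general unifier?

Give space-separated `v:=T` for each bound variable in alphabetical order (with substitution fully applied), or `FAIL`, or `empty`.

Answer: a:=Int e:=Int f:=Int

Derivation:
step 1: unify Int ~ e  [subst: {-} | 3 pending]
  bind e := Int
step 2: unify a ~ a  [subst: {e:=Int} | 2 pending]
  -> identical, skip
step 3: unify a ~ Int  [subst: {e:=Int} | 1 pending]
  bind a := Int
step 4: unify f ~ Int  [subst: {e:=Int, a:=Int} | 0 pending]
  bind f := Int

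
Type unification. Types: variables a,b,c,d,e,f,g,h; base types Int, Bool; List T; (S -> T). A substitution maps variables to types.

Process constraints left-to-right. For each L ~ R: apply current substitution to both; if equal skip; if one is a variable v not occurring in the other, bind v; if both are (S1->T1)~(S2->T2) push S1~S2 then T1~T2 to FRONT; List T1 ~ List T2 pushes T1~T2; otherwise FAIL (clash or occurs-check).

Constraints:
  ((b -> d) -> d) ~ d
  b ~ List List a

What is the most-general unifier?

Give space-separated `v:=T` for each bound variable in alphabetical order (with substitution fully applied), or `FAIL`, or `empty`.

Answer: FAIL

Derivation:
step 1: unify ((b -> d) -> d) ~ d  [subst: {-} | 1 pending]
  occurs-check fail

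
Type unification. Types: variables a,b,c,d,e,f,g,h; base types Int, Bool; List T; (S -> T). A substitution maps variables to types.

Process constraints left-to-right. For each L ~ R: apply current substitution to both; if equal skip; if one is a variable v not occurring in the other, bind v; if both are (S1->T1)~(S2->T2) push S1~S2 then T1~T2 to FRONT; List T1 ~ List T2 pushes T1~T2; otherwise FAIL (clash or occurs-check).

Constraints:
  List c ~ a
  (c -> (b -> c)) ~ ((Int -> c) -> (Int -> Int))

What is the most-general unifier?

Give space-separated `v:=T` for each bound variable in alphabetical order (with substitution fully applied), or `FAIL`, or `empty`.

step 1: unify List c ~ a  [subst: {-} | 1 pending]
  bind a := List c
step 2: unify (c -> (b -> c)) ~ ((Int -> c) -> (Int -> Int))  [subst: {a:=List c} | 0 pending]
  -> decompose arrow: push c~(Int -> c), (b -> c)~(Int -> Int)
step 3: unify c ~ (Int -> c)  [subst: {a:=List c} | 1 pending]
  occurs-check fail: c in (Int -> c)

Answer: FAIL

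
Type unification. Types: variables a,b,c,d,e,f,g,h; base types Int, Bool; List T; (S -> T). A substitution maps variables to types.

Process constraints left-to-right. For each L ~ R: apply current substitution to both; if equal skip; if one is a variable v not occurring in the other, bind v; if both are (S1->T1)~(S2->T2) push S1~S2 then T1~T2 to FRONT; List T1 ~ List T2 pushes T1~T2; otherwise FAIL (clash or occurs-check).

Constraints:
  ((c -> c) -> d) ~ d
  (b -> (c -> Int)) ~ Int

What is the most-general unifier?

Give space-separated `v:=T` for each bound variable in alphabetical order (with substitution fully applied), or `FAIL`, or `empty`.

step 1: unify ((c -> c) -> d) ~ d  [subst: {-} | 1 pending]
  occurs-check fail

Answer: FAIL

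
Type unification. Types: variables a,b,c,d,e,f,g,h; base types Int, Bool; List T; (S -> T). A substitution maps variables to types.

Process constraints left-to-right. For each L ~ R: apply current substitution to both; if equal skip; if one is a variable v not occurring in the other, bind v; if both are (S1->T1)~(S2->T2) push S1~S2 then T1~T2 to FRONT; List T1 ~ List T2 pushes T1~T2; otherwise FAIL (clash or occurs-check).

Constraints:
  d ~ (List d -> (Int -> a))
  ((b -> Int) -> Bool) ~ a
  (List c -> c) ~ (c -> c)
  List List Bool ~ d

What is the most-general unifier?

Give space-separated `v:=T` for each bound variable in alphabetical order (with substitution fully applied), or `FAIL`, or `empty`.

step 1: unify d ~ (List d -> (Int -> a))  [subst: {-} | 3 pending]
  occurs-check fail: d in (List d -> (Int -> a))

Answer: FAIL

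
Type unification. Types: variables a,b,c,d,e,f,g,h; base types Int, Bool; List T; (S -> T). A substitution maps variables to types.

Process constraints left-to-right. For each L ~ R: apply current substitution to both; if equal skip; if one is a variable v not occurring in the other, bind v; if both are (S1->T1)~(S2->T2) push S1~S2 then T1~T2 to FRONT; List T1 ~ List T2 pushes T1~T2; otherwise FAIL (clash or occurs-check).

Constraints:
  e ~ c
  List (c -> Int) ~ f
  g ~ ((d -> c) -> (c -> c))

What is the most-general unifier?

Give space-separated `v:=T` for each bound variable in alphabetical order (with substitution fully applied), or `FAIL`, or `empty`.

Answer: e:=c f:=List (c -> Int) g:=((d -> c) -> (c -> c))

Derivation:
step 1: unify e ~ c  [subst: {-} | 2 pending]
  bind e := c
step 2: unify List (c -> Int) ~ f  [subst: {e:=c} | 1 pending]
  bind f := List (c -> Int)
step 3: unify g ~ ((d -> c) -> (c -> c))  [subst: {e:=c, f:=List (c -> Int)} | 0 pending]
  bind g := ((d -> c) -> (c -> c))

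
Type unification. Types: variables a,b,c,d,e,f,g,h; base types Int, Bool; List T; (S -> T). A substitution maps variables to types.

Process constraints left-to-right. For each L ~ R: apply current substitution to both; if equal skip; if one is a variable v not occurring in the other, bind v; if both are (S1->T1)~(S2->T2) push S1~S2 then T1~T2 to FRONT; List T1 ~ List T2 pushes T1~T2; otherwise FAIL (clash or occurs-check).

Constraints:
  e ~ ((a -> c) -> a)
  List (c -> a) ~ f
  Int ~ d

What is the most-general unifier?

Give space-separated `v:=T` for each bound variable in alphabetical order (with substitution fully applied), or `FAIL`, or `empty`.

Answer: d:=Int e:=((a -> c) -> a) f:=List (c -> a)

Derivation:
step 1: unify e ~ ((a -> c) -> a)  [subst: {-} | 2 pending]
  bind e := ((a -> c) -> a)
step 2: unify List (c -> a) ~ f  [subst: {e:=((a -> c) -> a)} | 1 pending]
  bind f := List (c -> a)
step 3: unify Int ~ d  [subst: {e:=((a -> c) -> a), f:=List (c -> a)} | 0 pending]
  bind d := Int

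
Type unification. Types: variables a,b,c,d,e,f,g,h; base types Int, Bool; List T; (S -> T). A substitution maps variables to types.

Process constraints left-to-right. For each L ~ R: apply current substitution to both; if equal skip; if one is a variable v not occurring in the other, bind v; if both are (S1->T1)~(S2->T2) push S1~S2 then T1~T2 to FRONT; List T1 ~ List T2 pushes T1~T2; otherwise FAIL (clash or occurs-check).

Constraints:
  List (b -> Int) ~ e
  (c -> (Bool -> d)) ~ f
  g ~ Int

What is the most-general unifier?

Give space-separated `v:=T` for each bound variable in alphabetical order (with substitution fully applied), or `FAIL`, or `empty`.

Answer: e:=List (b -> Int) f:=(c -> (Bool -> d)) g:=Int

Derivation:
step 1: unify List (b -> Int) ~ e  [subst: {-} | 2 pending]
  bind e := List (b -> Int)
step 2: unify (c -> (Bool -> d)) ~ f  [subst: {e:=List (b -> Int)} | 1 pending]
  bind f := (c -> (Bool -> d))
step 3: unify g ~ Int  [subst: {e:=List (b -> Int), f:=(c -> (Bool -> d))} | 0 pending]
  bind g := Int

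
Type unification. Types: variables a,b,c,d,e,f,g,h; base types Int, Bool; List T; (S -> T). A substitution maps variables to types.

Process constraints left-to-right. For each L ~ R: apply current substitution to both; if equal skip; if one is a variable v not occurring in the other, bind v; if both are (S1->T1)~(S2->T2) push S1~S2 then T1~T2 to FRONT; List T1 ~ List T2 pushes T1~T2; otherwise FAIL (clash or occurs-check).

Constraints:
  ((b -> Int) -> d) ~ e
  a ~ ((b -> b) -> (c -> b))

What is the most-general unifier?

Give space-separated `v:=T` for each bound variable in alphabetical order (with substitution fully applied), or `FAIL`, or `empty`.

step 1: unify ((b -> Int) -> d) ~ e  [subst: {-} | 1 pending]
  bind e := ((b -> Int) -> d)
step 2: unify a ~ ((b -> b) -> (c -> b))  [subst: {e:=((b -> Int) -> d)} | 0 pending]
  bind a := ((b -> b) -> (c -> b))

Answer: a:=((b -> b) -> (c -> b)) e:=((b -> Int) -> d)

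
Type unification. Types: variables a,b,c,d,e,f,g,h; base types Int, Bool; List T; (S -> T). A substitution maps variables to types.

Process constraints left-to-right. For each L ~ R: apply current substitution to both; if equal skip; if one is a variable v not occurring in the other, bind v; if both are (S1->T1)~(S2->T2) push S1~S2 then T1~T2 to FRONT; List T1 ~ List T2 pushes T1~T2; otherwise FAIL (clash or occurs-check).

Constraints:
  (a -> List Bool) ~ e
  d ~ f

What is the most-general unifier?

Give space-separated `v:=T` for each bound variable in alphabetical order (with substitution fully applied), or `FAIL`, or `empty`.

Answer: d:=f e:=(a -> List Bool)

Derivation:
step 1: unify (a -> List Bool) ~ e  [subst: {-} | 1 pending]
  bind e := (a -> List Bool)
step 2: unify d ~ f  [subst: {e:=(a -> List Bool)} | 0 pending]
  bind d := f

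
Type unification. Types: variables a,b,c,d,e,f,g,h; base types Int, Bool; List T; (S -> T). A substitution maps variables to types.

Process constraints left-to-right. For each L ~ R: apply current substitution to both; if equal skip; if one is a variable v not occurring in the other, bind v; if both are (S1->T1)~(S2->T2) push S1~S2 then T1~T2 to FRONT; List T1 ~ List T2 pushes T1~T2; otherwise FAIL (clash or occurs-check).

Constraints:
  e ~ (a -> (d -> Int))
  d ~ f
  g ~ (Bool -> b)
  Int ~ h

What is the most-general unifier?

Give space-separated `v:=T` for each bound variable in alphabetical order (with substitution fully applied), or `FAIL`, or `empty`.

Answer: d:=f e:=(a -> (f -> Int)) g:=(Bool -> b) h:=Int

Derivation:
step 1: unify e ~ (a -> (d -> Int))  [subst: {-} | 3 pending]
  bind e := (a -> (d -> Int))
step 2: unify d ~ f  [subst: {e:=(a -> (d -> Int))} | 2 pending]
  bind d := f
step 3: unify g ~ (Bool -> b)  [subst: {e:=(a -> (d -> Int)), d:=f} | 1 pending]
  bind g := (Bool -> b)
step 4: unify Int ~ h  [subst: {e:=(a -> (d -> Int)), d:=f, g:=(Bool -> b)} | 0 pending]
  bind h := Int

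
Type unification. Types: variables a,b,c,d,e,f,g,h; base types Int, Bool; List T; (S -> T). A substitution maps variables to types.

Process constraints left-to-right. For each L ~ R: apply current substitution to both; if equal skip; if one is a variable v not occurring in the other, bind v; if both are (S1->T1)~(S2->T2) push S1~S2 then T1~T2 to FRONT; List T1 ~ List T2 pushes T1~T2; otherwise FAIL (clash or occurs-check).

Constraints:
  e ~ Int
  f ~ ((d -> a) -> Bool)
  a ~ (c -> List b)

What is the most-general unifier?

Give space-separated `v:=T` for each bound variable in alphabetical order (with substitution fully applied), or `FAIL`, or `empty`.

Answer: a:=(c -> List b) e:=Int f:=((d -> (c -> List b)) -> Bool)

Derivation:
step 1: unify e ~ Int  [subst: {-} | 2 pending]
  bind e := Int
step 2: unify f ~ ((d -> a) -> Bool)  [subst: {e:=Int} | 1 pending]
  bind f := ((d -> a) -> Bool)
step 3: unify a ~ (c -> List b)  [subst: {e:=Int, f:=((d -> a) -> Bool)} | 0 pending]
  bind a := (c -> List b)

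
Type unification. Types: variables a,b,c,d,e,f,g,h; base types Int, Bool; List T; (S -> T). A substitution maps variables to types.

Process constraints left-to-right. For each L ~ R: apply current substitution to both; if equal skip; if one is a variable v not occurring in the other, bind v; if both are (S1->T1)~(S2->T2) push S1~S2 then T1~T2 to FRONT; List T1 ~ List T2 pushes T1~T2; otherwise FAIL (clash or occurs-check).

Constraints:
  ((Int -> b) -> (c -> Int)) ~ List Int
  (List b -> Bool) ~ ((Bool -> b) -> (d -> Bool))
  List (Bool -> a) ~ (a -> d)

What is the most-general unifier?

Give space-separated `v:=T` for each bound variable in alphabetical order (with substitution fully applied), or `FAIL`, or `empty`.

step 1: unify ((Int -> b) -> (c -> Int)) ~ List Int  [subst: {-} | 2 pending]
  clash: ((Int -> b) -> (c -> Int)) vs List Int

Answer: FAIL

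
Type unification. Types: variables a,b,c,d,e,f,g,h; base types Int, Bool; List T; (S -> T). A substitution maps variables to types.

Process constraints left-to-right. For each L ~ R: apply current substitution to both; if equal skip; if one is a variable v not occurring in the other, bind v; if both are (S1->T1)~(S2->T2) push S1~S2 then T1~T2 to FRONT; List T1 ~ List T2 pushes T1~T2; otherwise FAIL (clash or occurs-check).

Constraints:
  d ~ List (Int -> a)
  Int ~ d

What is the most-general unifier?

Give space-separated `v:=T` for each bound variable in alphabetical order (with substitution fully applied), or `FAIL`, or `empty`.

Answer: FAIL

Derivation:
step 1: unify d ~ List (Int -> a)  [subst: {-} | 1 pending]
  bind d := List (Int -> a)
step 2: unify Int ~ List (Int -> a)  [subst: {d:=List (Int -> a)} | 0 pending]
  clash: Int vs List (Int -> a)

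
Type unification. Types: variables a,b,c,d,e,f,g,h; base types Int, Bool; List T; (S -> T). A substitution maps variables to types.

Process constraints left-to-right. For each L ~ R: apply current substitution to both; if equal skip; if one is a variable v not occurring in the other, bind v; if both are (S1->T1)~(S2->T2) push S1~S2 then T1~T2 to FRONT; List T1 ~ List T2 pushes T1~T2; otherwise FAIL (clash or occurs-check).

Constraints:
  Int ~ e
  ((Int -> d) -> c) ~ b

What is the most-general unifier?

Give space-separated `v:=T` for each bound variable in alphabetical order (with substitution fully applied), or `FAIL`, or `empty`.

step 1: unify Int ~ e  [subst: {-} | 1 pending]
  bind e := Int
step 2: unify ((Int -> d) -> c) ~ b  [subst: {e:=Int} | 0 pending]
  bind b := ((Int -> d) -> c)

Answer: b:=((Int -> d) -> c) e:=Int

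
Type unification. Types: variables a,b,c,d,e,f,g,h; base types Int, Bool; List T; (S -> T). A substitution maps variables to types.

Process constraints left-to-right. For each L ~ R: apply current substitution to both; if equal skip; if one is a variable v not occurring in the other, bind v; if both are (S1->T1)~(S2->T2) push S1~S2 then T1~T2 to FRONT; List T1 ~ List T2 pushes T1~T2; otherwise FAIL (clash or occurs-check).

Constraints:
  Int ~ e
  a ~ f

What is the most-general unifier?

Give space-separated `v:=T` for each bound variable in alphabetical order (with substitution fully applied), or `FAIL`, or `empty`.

Answer: a:=f e:=Int

Derivation:
step 1: unify Int ~ e  [subst: {-} | 1 pending]
  bind e := Int
step 2: unify a ~ f  [subst: {e:=Int} | 0 pending]
  bind a := f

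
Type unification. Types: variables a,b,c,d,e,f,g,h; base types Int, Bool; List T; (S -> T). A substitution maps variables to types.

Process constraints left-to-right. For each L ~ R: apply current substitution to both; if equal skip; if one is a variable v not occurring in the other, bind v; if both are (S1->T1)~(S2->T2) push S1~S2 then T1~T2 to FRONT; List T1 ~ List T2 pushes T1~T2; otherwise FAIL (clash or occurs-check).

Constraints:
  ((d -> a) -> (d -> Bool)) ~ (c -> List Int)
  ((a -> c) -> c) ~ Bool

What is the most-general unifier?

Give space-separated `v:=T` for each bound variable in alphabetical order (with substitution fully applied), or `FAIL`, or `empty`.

Answer: FAIL

Derivation:
step 1: unify ((d -> a) -> (d -> Bool)) ~ (c -> List Int)  [subst: {-} | 1 pending]
  -> decompose arrow: push (d -> a)~c, (d -> Bool)~List Int
step 2: unify (d -> a) ~ c  [subst: {-} | 2 pending]
  bind c := (d -> a)
step 3: unify (d -> Bool) ~ List Int  [subst: {c:=(d -> a)} | 1 pending]
  clash: (d -> Bool) vs List Int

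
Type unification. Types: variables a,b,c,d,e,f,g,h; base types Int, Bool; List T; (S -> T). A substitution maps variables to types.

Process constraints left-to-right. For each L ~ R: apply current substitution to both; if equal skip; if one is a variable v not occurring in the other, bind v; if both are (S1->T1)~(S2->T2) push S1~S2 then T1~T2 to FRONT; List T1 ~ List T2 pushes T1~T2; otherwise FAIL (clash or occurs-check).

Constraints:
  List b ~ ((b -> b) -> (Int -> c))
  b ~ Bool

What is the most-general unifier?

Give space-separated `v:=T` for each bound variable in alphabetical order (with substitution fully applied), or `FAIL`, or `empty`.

step 1: unify List b ~ ((b -> b) -> (Int -> c))  [subst: {-} | 1 pending]
  clash: List b vs ((b -> b) -> (Int -> c))

Answer: FAIL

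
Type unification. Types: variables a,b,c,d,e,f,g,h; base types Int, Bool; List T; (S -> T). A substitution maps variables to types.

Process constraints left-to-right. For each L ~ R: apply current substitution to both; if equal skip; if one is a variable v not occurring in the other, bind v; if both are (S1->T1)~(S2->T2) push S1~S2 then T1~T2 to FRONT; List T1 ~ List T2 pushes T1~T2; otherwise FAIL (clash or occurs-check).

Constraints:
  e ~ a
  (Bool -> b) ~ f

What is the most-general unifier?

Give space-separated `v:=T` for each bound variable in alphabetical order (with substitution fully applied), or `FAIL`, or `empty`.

step 1: unify e ~ a  [subst: {-} | 1 pending]
  bind e := a
step 2: unify (Bool -> b) ~ f  [subst: {e:=a} | 0 pending]
  bind f := (Bool -> b)

Answer: e:=a f:=(Bool -> b)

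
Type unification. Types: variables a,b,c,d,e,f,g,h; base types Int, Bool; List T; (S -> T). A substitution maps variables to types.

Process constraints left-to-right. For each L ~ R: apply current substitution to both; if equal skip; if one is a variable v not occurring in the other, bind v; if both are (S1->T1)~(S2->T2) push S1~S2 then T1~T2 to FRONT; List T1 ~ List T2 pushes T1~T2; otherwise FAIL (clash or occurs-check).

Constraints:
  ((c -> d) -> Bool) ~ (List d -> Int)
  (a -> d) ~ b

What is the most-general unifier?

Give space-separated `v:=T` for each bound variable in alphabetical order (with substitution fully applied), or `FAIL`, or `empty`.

step 1: unify ((c -> d) -> Bool) ~ (List d -> Int)  [subst: {-} | 1 pending]
  -> decompose arrow: push (c -> d)~List d, Bool~Int
step 2: unify (c -> d) ~ List d  [subst: {-} | 2 pending]
  clash: (c -> d) vs List d

Answer: FAIL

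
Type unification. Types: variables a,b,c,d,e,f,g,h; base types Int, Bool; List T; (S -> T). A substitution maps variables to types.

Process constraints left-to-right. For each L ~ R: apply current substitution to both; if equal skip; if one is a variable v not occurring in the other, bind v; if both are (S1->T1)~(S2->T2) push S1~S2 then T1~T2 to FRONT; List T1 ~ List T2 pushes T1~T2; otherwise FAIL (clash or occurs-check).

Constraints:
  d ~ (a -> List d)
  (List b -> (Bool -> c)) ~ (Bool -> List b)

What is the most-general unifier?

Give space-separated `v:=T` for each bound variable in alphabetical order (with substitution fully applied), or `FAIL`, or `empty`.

Answer: FAIL

Derivation:
step 1: unify d ~ (a -> List d)  [subst: {-} | 1 pending]
  occurs-check fail: d in (a -> List d)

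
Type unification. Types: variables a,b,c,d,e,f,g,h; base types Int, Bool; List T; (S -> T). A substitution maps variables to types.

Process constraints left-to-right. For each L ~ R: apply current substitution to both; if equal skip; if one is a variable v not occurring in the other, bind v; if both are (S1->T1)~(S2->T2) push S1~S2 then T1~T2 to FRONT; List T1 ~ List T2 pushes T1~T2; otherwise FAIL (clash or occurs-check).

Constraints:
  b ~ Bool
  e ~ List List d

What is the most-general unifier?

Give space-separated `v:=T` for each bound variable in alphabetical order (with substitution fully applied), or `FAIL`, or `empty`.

step 1: unify b ~ Bool  [subst: {-} | 1 pending]
  bind b := Bool
step 2: unify e ~ List List d  [subst: {b:=Bool} | 0 pending]
  bind e := List List d

Answer: b:=Bool e:=List List d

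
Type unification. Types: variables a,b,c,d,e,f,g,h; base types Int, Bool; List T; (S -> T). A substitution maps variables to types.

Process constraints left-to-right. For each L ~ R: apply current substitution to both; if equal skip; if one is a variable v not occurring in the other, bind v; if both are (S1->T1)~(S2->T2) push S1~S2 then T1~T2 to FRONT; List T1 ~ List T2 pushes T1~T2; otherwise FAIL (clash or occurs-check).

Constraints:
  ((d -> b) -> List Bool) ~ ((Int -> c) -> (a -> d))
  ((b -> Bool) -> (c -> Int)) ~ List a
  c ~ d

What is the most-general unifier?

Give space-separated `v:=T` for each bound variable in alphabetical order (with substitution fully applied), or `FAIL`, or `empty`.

step 1: unify ((d -> b) -> List Bool) ~ ((Int -> c) -> (a -> d))  [subst: {-} | 2 pending]
  -> decompose arrow: push (d -> b)~(Int -> c), List Bool~(a -> d)
step 2: unify (d -> b) ~ (Int -> c)  [subst: {-} | 3 pending]
  -> decompose arrow: push d~Int, b~c
step 3: unify d ~ Int  [subst: {-} | 4 pending]
  bind d := Int
step 4: unify b ~ c  [subst: {d:=Int} | 3 pending]
  bind b := c
step 5: unify List Bool ~ (a -> Int)  [subst: {d:=Int, b:=c} | 2 pending]
  clash: List Bool vs (a -> Int)

Answer: FAIL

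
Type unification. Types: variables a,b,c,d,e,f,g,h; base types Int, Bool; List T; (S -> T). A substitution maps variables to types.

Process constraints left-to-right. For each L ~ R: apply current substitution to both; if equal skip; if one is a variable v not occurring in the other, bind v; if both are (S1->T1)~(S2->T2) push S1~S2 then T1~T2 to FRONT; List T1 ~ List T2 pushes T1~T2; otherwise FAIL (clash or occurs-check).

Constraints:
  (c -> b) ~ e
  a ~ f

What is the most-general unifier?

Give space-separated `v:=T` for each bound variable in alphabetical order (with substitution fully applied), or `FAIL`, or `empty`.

Answer: a:=f e:=(c -> b)

Derivation:
step 1: unify (c -> b) ~ e  [subst: {-} | 1 pending]
  bind e := (c -> b)
step 2: unify a ~ f  [subst: {e:=(c -> b)} | 0 pending]
  bind a := f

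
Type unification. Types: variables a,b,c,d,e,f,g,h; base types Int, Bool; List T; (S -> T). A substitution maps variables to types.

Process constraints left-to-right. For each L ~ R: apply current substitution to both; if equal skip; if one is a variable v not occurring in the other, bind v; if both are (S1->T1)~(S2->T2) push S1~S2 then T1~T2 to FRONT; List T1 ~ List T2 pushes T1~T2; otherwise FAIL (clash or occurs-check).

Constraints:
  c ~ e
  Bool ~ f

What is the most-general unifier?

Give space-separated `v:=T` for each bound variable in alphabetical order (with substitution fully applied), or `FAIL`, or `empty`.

Answer: c:=e f:=Bool

Derivation:
step 1: unify c ~ e  [subst: {-} | 1 pending]
  bind c := e
step 2: unify Bool ~ f  [subst: {c:=e} | 0 pending]
  bind f := Bool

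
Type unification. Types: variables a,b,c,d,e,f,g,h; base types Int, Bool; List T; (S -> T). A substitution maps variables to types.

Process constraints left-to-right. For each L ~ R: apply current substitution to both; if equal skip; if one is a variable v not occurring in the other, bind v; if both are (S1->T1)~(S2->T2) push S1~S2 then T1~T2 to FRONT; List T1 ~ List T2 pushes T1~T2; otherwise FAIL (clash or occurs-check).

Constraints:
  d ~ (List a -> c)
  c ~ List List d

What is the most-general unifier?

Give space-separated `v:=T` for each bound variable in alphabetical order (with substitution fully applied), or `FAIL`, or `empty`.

step 1: unify d ~ (List a -> c)  [subst: {-} | 1 pending]
  bind d := (List a -> c)
step 2: unify c ~ List List (List a -> c)  [subst: {d:=(List a -> c)} | 0 pending]
  occurs-check fail: c in List List (List a -> c)

Answer: FAIL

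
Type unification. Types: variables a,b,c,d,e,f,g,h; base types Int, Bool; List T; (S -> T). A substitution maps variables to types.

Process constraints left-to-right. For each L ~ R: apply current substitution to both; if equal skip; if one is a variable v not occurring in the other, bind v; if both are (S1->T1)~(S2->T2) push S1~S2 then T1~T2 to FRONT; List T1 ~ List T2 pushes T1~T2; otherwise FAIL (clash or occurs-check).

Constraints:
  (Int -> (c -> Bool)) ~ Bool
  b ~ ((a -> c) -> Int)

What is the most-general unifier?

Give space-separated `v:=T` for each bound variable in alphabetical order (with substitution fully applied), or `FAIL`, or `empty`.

Answer: FAIL

Derivation:
step 1: unify (Int -> (c -> Bool)) ~ Bool  [subst: {-} | 1 pending]
  clash: (Int -> (c -> Bool)) vs Bool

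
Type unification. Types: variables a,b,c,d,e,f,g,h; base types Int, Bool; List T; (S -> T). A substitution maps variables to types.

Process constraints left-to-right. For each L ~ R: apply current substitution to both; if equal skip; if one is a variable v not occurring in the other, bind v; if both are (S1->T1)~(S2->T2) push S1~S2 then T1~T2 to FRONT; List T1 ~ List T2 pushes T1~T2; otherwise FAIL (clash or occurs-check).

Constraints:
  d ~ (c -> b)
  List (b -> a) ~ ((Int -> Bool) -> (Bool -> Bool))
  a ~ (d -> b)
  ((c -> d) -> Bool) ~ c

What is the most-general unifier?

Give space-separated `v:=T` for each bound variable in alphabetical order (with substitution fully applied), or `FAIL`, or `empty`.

Answer: FAIL

Derivation:
step 1: unify d ~ (c -> b)  [subst: {-} | 3 pending]
  bind d := (c -> b)
step 2: unify List (b -> a) ~ ((Int -> Bool) -> (Bool -> Bool))  [subst: {d:=(c -> b)} | 2 pending]
  clash: List (b -> a) vs ((Int -> Bool) -> (Bool -> Bool))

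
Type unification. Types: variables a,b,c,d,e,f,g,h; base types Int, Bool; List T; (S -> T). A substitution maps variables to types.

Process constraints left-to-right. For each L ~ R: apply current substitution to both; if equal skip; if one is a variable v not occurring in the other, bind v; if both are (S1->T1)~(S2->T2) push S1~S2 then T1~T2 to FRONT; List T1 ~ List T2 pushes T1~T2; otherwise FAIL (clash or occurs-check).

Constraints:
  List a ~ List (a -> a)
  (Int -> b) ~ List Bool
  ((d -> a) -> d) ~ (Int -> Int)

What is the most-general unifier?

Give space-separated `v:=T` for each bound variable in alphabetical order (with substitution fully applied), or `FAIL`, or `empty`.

Answer: FAIL

Derivation:
step 1: unify List a ~ List (a -> a)  [subst: {-} | 2 pending]
  -> decompose List: push a~(a -> a)
step 2: unify a ~ (a -> a)  [subst: {-} | 2 pending]
  occurs-check fail: a in (a -> a)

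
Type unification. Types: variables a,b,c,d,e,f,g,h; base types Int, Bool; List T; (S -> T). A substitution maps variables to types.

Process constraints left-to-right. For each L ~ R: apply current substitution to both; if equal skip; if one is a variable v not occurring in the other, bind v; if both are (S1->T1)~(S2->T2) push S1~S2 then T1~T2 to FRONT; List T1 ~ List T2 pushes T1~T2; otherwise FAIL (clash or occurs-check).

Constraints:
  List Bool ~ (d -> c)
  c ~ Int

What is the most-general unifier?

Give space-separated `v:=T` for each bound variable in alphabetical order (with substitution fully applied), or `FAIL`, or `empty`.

step 1: unify List Bool ~ (d -> c)  [subst: {-} | 1 pending]
  clash: List Bool vs (d -> c)

Answer: FAIL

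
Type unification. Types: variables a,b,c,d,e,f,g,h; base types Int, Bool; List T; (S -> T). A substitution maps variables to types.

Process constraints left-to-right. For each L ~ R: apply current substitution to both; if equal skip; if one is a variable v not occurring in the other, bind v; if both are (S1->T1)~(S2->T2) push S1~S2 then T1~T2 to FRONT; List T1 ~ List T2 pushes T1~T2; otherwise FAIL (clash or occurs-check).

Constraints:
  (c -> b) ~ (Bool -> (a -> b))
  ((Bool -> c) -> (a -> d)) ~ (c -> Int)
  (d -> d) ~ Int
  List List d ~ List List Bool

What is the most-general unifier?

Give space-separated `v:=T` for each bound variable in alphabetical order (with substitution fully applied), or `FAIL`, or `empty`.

Answer: FAIL

Derivation:
step 1: unify (c -> b) ~ (Bool -> (a -> b))  [subst: {-} | 3 pending]
  -> decompose arrow: push c~Bool, b~(a -> b)
step 2: unify c ~ Bool  [subst: {-} | 4 pending]
  bind c := Bool
step 3: unify b ~ (a -> b)  [subst: {c:=Bool} | 3 pending]
  occurs-check fail: b in (a -> b)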